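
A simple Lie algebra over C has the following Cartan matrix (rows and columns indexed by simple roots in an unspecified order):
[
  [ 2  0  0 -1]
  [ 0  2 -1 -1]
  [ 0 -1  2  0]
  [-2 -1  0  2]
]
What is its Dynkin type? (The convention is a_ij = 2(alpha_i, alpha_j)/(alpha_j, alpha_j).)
The matrix has rank 4 with 2's on the diagonal. Reading the off-diagonal entries as Dynkin edges (a single edge where a_ij = a_ji = -1; a double or triple edge where a_ij * a_ji = 2 or 3), the diagram is a chain of 4 nodes with a double edge at one end; the terminal node there is the unique short simple root (B_4). One simple-root ordering that puts it in standard form is (alpha_3, alpha_2, alpha_4, alpha_1). So the algebra is type B_4, i.e. so(9).

B4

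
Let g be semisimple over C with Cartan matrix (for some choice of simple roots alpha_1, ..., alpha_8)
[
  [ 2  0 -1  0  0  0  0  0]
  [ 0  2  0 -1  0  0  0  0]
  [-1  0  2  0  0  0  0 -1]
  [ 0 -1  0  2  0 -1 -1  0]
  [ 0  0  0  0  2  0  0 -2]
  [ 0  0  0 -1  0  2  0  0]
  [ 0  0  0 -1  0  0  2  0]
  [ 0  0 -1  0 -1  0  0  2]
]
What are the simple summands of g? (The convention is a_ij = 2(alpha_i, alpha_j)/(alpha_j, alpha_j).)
The diagram associated to this matrix has two connected components: the simple roots {alpha_1, alpha_3, alpha_5, alpha_8} form a chain of 4 nodes with a double edge at one end; the terminal node there is the unique long simple root (C_4), and {alpha_2, alpha_4, alpha_6, alpha_7} form a chain of 2 nodes with a fork of two nodes at one end (D_4). A semisimple Lie algebra decomposes uniquely as the direct sum of simple ideals, one per connected component of its Dynkin diagram, so g ≅ C_4 ⊕ D_4 (dimension 36 + 28 = 64).

C4 ⊕ D4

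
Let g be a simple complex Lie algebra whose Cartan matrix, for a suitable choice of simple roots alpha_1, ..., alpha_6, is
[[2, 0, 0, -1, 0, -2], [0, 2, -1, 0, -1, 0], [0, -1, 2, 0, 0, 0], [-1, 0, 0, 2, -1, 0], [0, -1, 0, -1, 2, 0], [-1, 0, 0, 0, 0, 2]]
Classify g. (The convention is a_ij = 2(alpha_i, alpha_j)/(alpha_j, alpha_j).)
B6

The matrix has rank 6 with 2's on the diagonal. Reading the off-diagonal entries as Dynkin edges (a single edge where a_ij = a_ji = -1; a double or triple edge where a_ij * a_ji = 2 or 3), the diagram is a chain of 6 nodes with a double edge at one end; the terminal node there is the unique short simple root (B_6). One simple-root ordering that puts it in standard form is (alpha_3, alpha_2, alpha_5, alpha_4, alpha_1, alpha_6). So the algebra is type B_6, i.e. so(13).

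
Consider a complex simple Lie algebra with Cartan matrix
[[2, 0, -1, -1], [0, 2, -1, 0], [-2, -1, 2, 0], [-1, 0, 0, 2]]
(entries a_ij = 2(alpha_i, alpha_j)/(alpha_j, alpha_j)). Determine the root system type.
The matrix has rank 4 with 2's on the diagonal. Reading the off-diagonal entries as Dynkin edges (a single edge where a_ij = a_ji = -1; a double or triple edge where a_ij * a_ji = 2 or 3), the diagram is a chain of 4 nodes with a double edge between the middle two (F_4). One simple-root ordering that puts it in standard form is (alpha_2, alpha_3, alpha_1, alpha_4). So the algebra is type F_4.

F4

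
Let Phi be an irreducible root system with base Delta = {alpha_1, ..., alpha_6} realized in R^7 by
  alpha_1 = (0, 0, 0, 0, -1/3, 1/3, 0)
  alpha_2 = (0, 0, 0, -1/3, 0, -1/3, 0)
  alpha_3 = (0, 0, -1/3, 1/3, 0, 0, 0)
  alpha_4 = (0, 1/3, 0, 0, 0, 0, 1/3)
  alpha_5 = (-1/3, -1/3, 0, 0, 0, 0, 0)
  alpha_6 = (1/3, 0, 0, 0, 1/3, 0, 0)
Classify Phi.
A_6

Compute the Cartan integers a_ij = 2(alpha_i, alpha_j)/(alpha_j, alpha_j); the resulting 6x6 Cartan matrix is
[[2, -1, 0, 0, 0, -1], [-1, 2, -1, 0, 0, 0], [0, -1, 2, 0, 0, 0], [0, 0, 0, 2, -1, 0], [0, 0, 0, -1, 2, -1], [-1, 0, 0, 0, -1, 2]].
All simple roots have the same length, so the diagram is simply laced. The associated Dynkin diagram is a chain of 6 nodes with single edges (A_6), so the type is A_6 (the algebra sl(7)).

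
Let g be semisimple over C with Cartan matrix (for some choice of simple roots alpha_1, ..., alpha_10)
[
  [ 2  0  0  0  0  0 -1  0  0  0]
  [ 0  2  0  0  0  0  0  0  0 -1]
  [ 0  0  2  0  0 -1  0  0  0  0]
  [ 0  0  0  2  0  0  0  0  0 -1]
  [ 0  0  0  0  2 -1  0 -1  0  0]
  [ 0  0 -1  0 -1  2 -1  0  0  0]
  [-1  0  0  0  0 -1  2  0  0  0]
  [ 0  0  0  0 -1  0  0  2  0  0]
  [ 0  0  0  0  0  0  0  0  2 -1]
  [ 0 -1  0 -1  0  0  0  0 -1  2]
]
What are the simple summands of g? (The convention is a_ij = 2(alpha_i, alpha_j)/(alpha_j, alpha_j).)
The diagram associated to this matrix has two connected components: the simple roots {alpha_2, alpha_4, alpha_9, alpha_10} form a chain of 2 nodes with a fork of two nodes at one end (D_4), and {alpha_1, alpha_3, alpha_5, alpha_6, alpha_7, alpha_8} form a chain of 5 nodes with one extra node attached to the third node from one end (E_6). A semisimple Lie algebra decomposes uniquely as the direct sum of simple ideals, one per connected component of its Dynkin diagram, so g ≅ D_4 ⊕ E_6 (dimension 28 + 78 = 106).

D_4 ⊕ E_6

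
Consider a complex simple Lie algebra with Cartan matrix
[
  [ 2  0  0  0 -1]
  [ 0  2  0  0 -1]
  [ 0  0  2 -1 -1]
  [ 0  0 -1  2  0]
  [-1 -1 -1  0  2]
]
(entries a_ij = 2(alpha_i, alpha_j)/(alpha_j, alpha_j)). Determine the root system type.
The matrix has rank 5 with 2's on the diagonal. Reading the off-diagonal entries as Dynkin edges (a single edge where a_ij = a_ji = -1; a double or triple edge where a_ij * a_ji = 2 or 3), the diagram is a chain of 3 nodes with a fork of two nodes at one end (D_5). One simple-root ordering that puts it in standard form is (alpha_4, alpha_3, alpha_5, alpha_1, alpha_2). So the algebra is type D_5, i.e. so(10).

type D_5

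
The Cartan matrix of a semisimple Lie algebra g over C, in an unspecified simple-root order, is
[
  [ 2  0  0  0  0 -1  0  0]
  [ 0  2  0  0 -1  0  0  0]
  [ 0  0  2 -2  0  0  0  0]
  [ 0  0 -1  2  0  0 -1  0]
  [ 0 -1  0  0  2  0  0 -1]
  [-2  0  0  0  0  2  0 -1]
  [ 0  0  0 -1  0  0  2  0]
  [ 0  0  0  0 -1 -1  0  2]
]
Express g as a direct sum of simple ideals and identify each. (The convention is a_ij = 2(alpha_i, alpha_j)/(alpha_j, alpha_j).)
The diagram associated to this matrix has two connected components: the simple roots {alpha_1, alpha_2, alpha_5, alpha_6, alpha_8} form a chain of 5 nodes with a double edge at one end; the terminal node there is the unique short simple root (B_5), and {alpha_3, alpha_4, alpha_7} form a chain of 3 nodes with a double edge at one end; the terminal node there is the unique long simple root (C_3). A semisimple Lie algebra decomposes uniquely as the direct sum of simple ideals, one per connected component of its Dynkin diagram, so g ≅ B_5 ⊕ C_3 (dimension 55 + 21 = 76).

B5 ⊕ C3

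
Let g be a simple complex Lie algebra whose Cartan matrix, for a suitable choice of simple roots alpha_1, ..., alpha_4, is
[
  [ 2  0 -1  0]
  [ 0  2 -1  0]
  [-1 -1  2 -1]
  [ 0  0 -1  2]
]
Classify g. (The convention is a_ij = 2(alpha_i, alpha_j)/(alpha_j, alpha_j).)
D_4

The matrix has rank 4 with 2's on the diagonal. Reading the off-diagonal entries as Dynkin edges (a single edge where a_ij = a_ji = -1; a double or triple edge where a_ij * a_ji = 2 or 3), the diagram is a chain of 2 nodes with a fork of two nodes at one end (D_4). One simple-root ordering that puts it in standard form is (alpha_4, alpha_3, alpha_1, alpha_2). So the algebra is type D_4, i.e. so(8).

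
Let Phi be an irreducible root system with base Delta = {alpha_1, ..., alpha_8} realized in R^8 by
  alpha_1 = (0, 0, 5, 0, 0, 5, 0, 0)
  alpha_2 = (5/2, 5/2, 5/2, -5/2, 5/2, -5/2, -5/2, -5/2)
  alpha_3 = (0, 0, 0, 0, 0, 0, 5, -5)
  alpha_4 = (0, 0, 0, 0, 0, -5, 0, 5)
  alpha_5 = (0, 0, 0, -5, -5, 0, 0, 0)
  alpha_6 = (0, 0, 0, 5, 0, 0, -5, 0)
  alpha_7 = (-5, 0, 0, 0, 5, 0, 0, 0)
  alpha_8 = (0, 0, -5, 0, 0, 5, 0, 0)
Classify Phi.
E_8

Compute the Cartan integers a_ij = 2(alpha_i, alpha_j)/(alpha_j, alpha_j); the resulting 8x8 Cartan matrix is
[[2, 0, 0, -1, 0, 0, 0, 0], [0, 2, 0, 0, 0, 0, 0, -1], [0, 0, 2, -1, 0, -1, 0, 0], [-1, 0, -1, 2, 0, 0, 0, -1], [0, 0, 0, 0, 2, -1, -1, 0], [0, 0, -1, 0, -1, 2, 0, 0], [0, 0, 0, 0, -1, 0, 2, 0], [0, -1, 0, -1, 0, 0, 0, 2]].
All simple roots have the same length, so the diagram is simply laced. The associated Dynkin diagram is a chain of 7 nodes with one extra node attached to the third node from one end (E_8), so the type is E_8.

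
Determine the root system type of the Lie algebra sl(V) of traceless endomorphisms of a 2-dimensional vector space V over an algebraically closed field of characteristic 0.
A_1 (sl(2))

This is sl(2), which has dimension 2^2 - 1 = 3 and rank 2 - 1 = 1 (a Cartan subalgebra is the diagonal traceless matrices). In the classification of classical Lie algebras, the special linear algebra sl(n+1) has type A_n; here n = 1, so the Dynkin diagram is a chain of 1 nodes with single edges (A_1). Hence the type is A_1.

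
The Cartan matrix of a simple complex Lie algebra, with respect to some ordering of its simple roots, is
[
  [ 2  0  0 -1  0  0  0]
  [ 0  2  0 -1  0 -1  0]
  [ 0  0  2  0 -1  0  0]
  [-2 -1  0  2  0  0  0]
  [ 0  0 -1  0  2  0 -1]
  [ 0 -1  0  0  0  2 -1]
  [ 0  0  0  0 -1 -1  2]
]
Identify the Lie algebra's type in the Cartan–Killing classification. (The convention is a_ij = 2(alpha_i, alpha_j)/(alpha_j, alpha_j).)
The matrix has rank 7 with 2's on the diagonal. Reading the off-diagonal entries as Dynkin edges (a single edge where a_ij = a_ji = -1; a double or triple edge where a_ij * a_ji = 2 or 3), the diagram is a chain of 7 nodes with a double edge at one end; the terminal node there is the unique short simple root (B_7). One simple-root ordering that puts it in standard form is (alpha_3, alpha_5, alpha_7, alpha_6, alpha_2, alpha_4, alpha_1). So the algebra is type B_7, i.e. so(15).

type B_7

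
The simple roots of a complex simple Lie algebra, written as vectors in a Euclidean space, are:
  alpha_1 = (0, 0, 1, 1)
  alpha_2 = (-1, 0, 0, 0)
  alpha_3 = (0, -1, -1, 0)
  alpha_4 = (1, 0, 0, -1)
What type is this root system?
Compute the Cartan integers a_ij = 2(alpha_i, alpha_j)/(alpha_j, alpha_j); the resulting 4x4 Cartan matrix is
[[2, 0, -1, -1], [0, 2, 0, -1], [-1, 0, 2, 0], [-1, -2, 0, 2]].
The roots have two lengths (squared-length ratio 2:1); the short ones are alpha_{2}. The associated Dynkin diagram is a chain of 4 nodes with a double edge at one end; the terminal node there is the unique short simple root (B_4), so the type is B_4 (the algebra so(9)).

type B_4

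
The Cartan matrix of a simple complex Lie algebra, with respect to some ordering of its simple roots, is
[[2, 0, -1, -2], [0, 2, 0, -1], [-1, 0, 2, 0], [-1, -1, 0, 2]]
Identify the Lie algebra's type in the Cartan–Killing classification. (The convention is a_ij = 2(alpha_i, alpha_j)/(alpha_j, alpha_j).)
type F_4

The matrix has rank 4 with 2's on the diagonal. Reading the off-diagonal entries as Dynkin edges (a single edge where a_ij = a_ji = -1; a double or triple edge where a_ij * a_ji = 2 or 3), the diagram is a chain of 4 nodes with a double edge between the middle two (F_4). One simple-root ordering that puts it in standard form is (alpha_3, alpha_1, alpha_4, alpha_2). So the algebra is type F_4.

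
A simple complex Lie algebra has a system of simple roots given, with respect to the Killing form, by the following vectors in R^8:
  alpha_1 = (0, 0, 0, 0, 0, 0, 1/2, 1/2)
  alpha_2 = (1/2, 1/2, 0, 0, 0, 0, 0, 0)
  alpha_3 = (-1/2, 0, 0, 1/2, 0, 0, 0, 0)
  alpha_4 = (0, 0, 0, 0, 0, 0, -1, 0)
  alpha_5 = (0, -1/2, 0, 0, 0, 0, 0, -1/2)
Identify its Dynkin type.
C_5 (sp(10))

Compute the Cartan integers a_ij = 2(alpha_i, alpha_j)/(alpha_j, alpha_j); the resulting 5x5 Cartan matrix is
[[2, 0, 0, -1, -1], [0, 2, -1, 0, -1], [0, -1, 2, 0, 0], [-2, 0, 0, 2, 0], [-1, -1, 0, 0, 2]].
The roots have two lengths (squared-length ratio 2:1); the short ones are alpha_{1,2,3,5}. The associated Dynkin diagram is a chain of 5 nodes with a double edge at one end; the terminal node there is the unique long simple root (C_5), so the type is C_5 (the algebra sp(10)).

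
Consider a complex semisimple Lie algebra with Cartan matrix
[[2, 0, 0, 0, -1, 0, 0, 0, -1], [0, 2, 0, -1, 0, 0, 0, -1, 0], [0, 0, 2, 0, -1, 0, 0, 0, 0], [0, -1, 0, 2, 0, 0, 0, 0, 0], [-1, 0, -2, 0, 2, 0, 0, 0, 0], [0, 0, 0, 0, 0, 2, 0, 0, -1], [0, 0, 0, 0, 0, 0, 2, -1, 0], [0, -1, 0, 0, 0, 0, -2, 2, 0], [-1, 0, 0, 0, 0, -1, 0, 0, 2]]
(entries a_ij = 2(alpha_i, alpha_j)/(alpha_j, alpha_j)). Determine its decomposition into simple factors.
B4 ⊕ B5

The diagram associated to this matrix has two connected components: the simple roots {alpha_2, alpha_4, alpha_7, alpha_8} form a chain of 4 nodes with a double edge at one end; the terminal node there is the unique short simple root (B_4), and {alpha_1, alpha_3, alpha_5, alpha_6, alpha_9} form a chain of 5 nodes with a double edge at one end; the terminal node there is the unique short simple root (B_5). A semisimple Lie algebra decomposes uniquely as the direct sum of simple ideals, one per connected component of its Dynkin diagram, so g ≅ B_4 ⊕ B_5 (dimension 36 + 55 = 91).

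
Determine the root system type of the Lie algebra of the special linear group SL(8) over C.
A7

This is sl(8), which has dimension 8^2 - 1 = 63 and rank 8 - 1 = 7 (a Cartan subalgebra is the diagonal traceless matrices). In the classification of classical Lie algebras, the special linear algebra sl(n+1) has type A_n; here n = 7, so the Dynkin diagram is a chain of 7 nodes with single edges (A_7). Hence the type is A_7.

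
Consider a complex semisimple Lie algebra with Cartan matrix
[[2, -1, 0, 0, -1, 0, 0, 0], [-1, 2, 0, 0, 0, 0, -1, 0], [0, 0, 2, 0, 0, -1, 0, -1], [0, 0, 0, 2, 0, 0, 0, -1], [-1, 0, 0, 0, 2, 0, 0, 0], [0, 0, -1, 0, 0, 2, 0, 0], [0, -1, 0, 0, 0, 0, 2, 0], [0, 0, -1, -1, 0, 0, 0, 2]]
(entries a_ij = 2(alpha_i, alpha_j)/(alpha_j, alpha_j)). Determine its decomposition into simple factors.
A4 ⊕ A4

The diagram associated to this matrix has two connected components: the simple roots {alpha_1, alpha_2, alpha_5, alpha_7} form a chain of 4 nodes with single edges (A_4), and {alpha_3, alpha_4, alpha_6, alpha_8} form a chain of 4 nodes with single edges (A_4). A semisimple Lie algebra decomposes uniquely as the direct sum of simple ideals, one per connected component of its Dynkin diagram, so g ≅ A_4 ⊕ A_4 (dimension 24 + 24 = 48).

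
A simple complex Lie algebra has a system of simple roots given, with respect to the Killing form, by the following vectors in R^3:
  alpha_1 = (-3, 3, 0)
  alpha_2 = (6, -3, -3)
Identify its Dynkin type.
type G_2

Compute the Cartan integers a_ij = 2(alpha_i, alpha_j)/(alpha_j, alpha_j); the resulting 2x2 Cartan matrix is
[[2, -1], [-3, 2]].
The roots have two lengths (squared-length ratio 3:1); the short ones are alpha_{1}. The associated Dynkin diagram is two nodes joined by a triple edge (G_2), so the type is G_2.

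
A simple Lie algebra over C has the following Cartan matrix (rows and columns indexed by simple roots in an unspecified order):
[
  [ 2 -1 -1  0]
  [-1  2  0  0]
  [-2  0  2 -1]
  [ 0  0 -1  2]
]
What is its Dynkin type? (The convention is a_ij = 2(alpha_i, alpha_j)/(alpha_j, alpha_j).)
The matrix has rank 4 with 2's on the diagonal. Reading the off-diagonal entries as Dynkin edges (a single edge where a_ij = a_ji = -1; a double or triple edge where a_ij * a_ji = 2 or 3), the diagram is a chain of 4 nodes with a double edge between the middle two (F_4). One simple-root ordering that puts it in standard form is (alpha_4, alpha_3, alpha_1, alpha_2). So the algebra is type F_4.

type F_4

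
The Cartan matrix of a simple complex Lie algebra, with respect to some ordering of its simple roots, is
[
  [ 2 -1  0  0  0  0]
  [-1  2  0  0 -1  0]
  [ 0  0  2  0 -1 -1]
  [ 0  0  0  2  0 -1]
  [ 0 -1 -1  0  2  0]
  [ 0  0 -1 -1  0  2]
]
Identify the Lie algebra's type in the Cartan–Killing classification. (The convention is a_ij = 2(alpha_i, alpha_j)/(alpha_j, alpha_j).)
The matrix has rank 6 with 2's on the diagonal. Reading the off-diagonal entries as Dynkin edges (a single edge where a_ij = a_ji = -1; a double or triple edge where a_ij * a_ji = 2 or 3), the diagram is a chain of 6 nodes with single edges (A_6). One simple-root ordering that puts it in standard form is (alpha_1, alpha_2, alpha_5, alpha_3, alpha_6, alpha_4). So the algebra is type A_6, i.e. sl(7).

A6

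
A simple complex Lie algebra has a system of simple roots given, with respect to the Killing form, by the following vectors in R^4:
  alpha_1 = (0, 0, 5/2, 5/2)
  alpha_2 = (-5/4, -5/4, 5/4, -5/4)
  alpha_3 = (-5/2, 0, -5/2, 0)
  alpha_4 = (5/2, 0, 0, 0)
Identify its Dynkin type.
F4

Compute the Cartan integers a_ij = 2(alpha_i, alpha_j)/(alpha_j, alpha_j); the resulting 4x4 Cartan matrix is
[[2, 0, -1, 0], [0, 2, 0, -1], [-1, 0, 2, -2], [0, -1, -1, 2]].
The roots have two lengths (squared-length ratio 2:1); the short ones are alpha_{2,4}. The associated Dynkin diagram is a chain of 4 nodes with a double edge between the middle two (F_4), so the type is F_4.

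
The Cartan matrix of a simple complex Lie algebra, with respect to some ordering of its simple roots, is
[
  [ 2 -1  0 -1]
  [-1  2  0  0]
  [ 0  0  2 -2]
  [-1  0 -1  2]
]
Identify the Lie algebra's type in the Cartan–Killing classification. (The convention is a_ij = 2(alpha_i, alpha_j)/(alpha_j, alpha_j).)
The matrix has rank 4 with 2's on the diagonal. Reading the off-diagonal entries as Dynkin edges (a single edge where a_ij = a_ji = -1; a double or triple edge where a_ij * a_ji = 2 or 3), the diagram is a chain of 4 nodes with a double edge at one end; the terminal node there is the unique long simple root (C_4). One simple-root ordering that puts it in standard form is (alpha_2, alpha_1, alpha_4, alpha_3). So the algebra is type C_4, i.e. sp(8).

type C_4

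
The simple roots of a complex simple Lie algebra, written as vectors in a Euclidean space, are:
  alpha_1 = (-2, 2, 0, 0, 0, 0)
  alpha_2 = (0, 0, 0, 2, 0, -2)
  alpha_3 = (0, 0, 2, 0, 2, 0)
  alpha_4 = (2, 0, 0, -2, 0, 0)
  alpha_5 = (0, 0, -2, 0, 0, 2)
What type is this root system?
Compute the Cartan integers a_ij = 2(alpha_i, alpha_j)/(alpha_j, alpha_j); the resulting 5x5 Cartan matrix is
[[2, 0, 0, -1, 0], [0, 2, 0, -1, -1], [0, 0, 2, 0, -1], [-1, -1, 0, 2, 0], [0, -1, -1, 0, 2]].
All simple roots have the same length, so the diagram is simply laced. The associated Dynkin diagram is a chain of 5 nodes with single edges (A_5), so the type is A_5 (the algebra sl(6)).

A_5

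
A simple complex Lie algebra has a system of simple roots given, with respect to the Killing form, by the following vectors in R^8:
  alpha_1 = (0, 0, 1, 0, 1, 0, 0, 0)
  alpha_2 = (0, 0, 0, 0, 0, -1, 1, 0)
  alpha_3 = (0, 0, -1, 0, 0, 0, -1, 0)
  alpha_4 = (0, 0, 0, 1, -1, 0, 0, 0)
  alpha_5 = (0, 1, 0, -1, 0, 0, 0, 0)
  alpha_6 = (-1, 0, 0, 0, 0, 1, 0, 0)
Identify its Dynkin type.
Compute the Cartan integers a_ij = 2(alpha_i, alpha_j)/(alpha_j, alpha_j); the resulting 6x6 Cartan matrix is
[[2, 0, -1, -1, 0, 0], [0, 2, -1, 0, 0, -1], [-1, -1, 2, 0, 0, 0], [-1, 0, 0, 2, -1, 0], [0, 0, 0, -1, 2, 0], [0, -1, 0, 0, 0, 2]].
All simple roots have the same length, so the diagram is simply laced. The associated Dynkin diagram is a chain of 6 nodes with single edges (A_6), so the type is A_6 (the algebra sl(7)).

A6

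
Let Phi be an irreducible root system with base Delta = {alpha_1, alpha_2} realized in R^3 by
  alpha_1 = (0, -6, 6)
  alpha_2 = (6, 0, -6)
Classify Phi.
Compute the Cartan integers a_ij = 2(alpha_i, alpha_j)/(alpha_j, alpha_j); the resulting 2x2 Cartan matrix is
[[2, -1], [-1, 2]].
All simple roots have the same length, so the diagram is simply laced. The associated Dynkin diagram is a chain of 2 nodes with single edges (A_2), so the type is A_2 (the algebra sl(3)).

type A_2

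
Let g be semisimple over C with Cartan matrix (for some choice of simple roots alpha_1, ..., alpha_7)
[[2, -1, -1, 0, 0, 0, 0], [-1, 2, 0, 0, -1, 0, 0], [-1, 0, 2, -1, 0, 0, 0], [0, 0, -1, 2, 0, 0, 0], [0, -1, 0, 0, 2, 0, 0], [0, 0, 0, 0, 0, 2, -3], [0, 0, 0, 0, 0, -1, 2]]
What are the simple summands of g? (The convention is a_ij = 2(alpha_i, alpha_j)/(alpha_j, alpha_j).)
A_5 + G_2

The diagram associated to this matrix has two connected components: the simple roots {alpha_1, alpha_2, alpha_3, alpha_4, alpha_5} form a chain of 5 nodes with single edges (A_5), and {alpha_6, alpha_7} form two nodes joined by a triple edge (G_2). A semisimple Lie algebra decomposes uniquely as the direct sum of simple ideals, one per connected component of its Dynkin diagram, so g ≅ A_5 ⊕ G_2 (dimension 35 + 14 = 49).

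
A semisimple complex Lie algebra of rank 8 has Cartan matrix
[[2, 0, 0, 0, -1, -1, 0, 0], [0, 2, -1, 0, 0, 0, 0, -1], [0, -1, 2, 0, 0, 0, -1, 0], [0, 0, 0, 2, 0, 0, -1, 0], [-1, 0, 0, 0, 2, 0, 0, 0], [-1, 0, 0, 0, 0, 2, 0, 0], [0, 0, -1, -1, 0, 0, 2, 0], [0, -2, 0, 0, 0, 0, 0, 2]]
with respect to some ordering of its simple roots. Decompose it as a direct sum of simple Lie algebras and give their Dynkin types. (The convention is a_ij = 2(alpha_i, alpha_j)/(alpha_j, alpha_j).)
A3 ⊕ C5

The diagram associated to this matrix has two connected components: the simple roots {alpha_1, alpha_5, alpha_6} form a chain of 3 nodes with single edges (A_3), and {alpha_2, alpha_3, alpha_4, alpha_7, alpha_8} form a chain of 5 nodes with a double edge at one end; the terminal node there is the unique long simple root (C_5). A semisimple Lie algebra decomposes uniquely as the direct sum of simple ideals, one per connected component of its Dynkin diagram, so g ≅ A_3 ⊕ C_5 (dimension 15 + 55 = 70).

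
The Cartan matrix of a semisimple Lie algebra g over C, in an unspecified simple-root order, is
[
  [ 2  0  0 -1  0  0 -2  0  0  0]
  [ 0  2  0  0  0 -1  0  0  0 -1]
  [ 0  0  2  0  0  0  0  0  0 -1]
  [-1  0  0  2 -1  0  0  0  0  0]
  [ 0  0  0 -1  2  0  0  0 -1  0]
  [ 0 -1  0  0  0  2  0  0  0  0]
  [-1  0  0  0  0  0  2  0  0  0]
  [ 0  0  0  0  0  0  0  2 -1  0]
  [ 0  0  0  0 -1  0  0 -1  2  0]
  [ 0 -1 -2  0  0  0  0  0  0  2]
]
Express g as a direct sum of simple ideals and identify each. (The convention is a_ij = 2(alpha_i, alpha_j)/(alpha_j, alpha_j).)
type B_4 ⊕ type B_6

The diagram associated to this matrix has two connected components: the simple roots {alpha_2, alpha_3, alpha_6, alpha_10} form a chain of 4 nodes with a double edge at one end; the terminal node there is the unique short simple root (B_4), and {alpha_1, alpha_4, alpha_5, alpha_7, alpha_8, alpha_9} form a chain of 6 nodes with a double edge at one end; the terminal node there is the unique short simple root (B_6). A semisimple Lie algebra decomposes uniquely as the direct sum of simple ideals, one per connected component of its Dynkin diagram, so g ≅ B_4 ⊕ B_6 (dimension 36 + 78 = 114).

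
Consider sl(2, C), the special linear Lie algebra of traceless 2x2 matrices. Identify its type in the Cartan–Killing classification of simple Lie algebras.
This is sl(2), which has dimension 2^2 - 1 = 3 and rank 2 - 1 = 1 (a Cartan subalgebra is the diagonal traceless matrices). In the classification of classical Lie algebras, the special linear algebra sl(n+1) has type A_n; here n = 1, so the Dynkin diagram is a chain of 1 nodes with single edges (A_1). Hence the type is A_1.

A_1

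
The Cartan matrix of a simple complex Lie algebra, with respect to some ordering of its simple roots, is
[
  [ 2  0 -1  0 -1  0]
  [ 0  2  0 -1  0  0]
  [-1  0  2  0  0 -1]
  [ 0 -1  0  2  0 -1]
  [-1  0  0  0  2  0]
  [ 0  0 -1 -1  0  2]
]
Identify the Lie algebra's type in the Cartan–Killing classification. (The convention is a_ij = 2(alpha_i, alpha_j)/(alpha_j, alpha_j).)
The matrix has rank 6 with 2's on the diagonal. Reading the off-diagonal entries as Dynkin edges (a single edge where a_ij = a_ji = -1; a double or triple edge where a_ij * a_ji = 2 or 3), the diagram is a chain of 6 nodes with single edges (A_6). One simple-root ordering that puts it in standard form is (alpha_5, alpha_1, alpha_3, alpha_6, alpha_4, alpha_2). So the algebra is type A_6, i.e. sl(7).

type A_6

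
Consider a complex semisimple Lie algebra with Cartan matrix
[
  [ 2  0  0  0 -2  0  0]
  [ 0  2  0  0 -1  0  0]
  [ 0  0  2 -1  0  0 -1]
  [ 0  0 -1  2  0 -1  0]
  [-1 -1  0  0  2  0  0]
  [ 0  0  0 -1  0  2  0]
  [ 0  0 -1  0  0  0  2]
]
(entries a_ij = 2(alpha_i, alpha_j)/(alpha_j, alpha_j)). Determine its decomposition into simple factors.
A4 + C3

The diagram associated to this matrix has two connected components: the simple roots {alpha_3, alpha_4, alpha_6, alpha_7} form a chain of 4 nodes with single edges (A_4), and {alpha_1, alpha_2, alpha_5} form a chain of 3 nodes with a double edge at one end; the terminal node there is the unique long simple root (C_3). A semisimple Lie algebra decomposes uniquely as the direct sum of simple ideals, one per connected component of its Dynkin diagram, so g ≅ A_4 ⊕ C_3 (dimension 24 + 21 = 45).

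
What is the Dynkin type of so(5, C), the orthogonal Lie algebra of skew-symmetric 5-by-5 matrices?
B2

This is so(5) with 5 odd, which has dimension 5(5-1)/2 = 10 and rank (5-1)/2 = 2. In the classification of classical Lie algebras, the orthogonal algebra so(2n+1) in an odd number of variables has type B_n; here n = 2, so the Dynkin diagram is a chain of 2 nodes with a double edge at one end; the terminal node there is the unique short simple root (B_2). Hence the type is B_2.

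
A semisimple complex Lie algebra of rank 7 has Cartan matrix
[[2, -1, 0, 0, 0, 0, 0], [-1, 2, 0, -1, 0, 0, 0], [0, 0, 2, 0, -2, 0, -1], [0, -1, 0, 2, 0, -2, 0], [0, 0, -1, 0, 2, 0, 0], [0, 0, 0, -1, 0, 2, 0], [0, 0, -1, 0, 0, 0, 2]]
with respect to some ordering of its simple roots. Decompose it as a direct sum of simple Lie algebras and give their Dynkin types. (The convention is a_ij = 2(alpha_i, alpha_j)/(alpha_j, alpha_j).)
The diagram associated to this matrix has two connected components: the simple roots {alpha_3, alpha_5, alpha_7} form a chain of 3 nodes with a double edge at one end; the terminal node there is the unique short simple root (B_3), and {alpha_1, alpha_2, alpha_4, alpha_6} form a chain of 4 nodes with a double edge at one end; the terminal node there is the unique short simple root (B_4). A semisimple Lie algebra decomposes uniquely as the direct sum of simple ideals, one per connected component of its Dynkin diagram, so g ≅ B_3 ⊕ B_4 (dimension 21 + 36 = 57).

B_3 ⊕ B_4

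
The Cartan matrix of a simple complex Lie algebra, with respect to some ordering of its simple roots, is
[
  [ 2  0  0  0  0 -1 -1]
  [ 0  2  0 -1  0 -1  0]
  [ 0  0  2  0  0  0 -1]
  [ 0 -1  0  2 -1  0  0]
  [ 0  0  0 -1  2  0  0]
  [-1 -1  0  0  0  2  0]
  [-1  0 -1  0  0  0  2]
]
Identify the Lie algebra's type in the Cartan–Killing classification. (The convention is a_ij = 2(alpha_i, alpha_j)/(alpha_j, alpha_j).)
A_7

The matrix has rank 7 with 2's on the diagonal. Reading the off-diagonal entries as Dynkin edges (a single edge where a_ij = a_ji = -1; a double or triple edge where a_ij * a_ji = 2 or 3), the diagram is a chain of 7 nodes with single edges (A_7). One simple-root ordering that puts it in standard form is (alpha_5, alpha_4, alpha_2, alpha_6, alpha_1, alpha_7, alpha_3). So the algebra is type A_7, i.e. sl(8).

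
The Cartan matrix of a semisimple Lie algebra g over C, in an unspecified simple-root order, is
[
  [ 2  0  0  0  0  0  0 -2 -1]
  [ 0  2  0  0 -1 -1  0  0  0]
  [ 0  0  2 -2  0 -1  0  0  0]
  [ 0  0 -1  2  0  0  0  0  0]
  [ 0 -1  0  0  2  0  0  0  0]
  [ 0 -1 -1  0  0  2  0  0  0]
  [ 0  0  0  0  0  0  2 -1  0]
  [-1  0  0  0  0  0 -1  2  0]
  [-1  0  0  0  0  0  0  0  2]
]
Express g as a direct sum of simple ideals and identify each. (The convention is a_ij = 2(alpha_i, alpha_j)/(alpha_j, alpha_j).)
The diagram associated to this matrix has two connected components: the simple roots {alpha_2, alpha_3, alpha_4, alpha_5, alpha_6} form a chain of 5 nodes with a double edge at one end; the terminal node there is the unique short simple root (B_5), and {alpha_1, alpha_7, alpha_8, alpha_9} form a chain of 4 nodes with a double edge between the middle two (F_4). A semisimple Lie algebra decomposes uniquely as the direct sum of simple ideals, one per connected component of its Dynkin diagram, so g ≅ B_5 ⊕ F_4 (dimension 55 + 52 = 107).

B_5 (so(11)) + F_4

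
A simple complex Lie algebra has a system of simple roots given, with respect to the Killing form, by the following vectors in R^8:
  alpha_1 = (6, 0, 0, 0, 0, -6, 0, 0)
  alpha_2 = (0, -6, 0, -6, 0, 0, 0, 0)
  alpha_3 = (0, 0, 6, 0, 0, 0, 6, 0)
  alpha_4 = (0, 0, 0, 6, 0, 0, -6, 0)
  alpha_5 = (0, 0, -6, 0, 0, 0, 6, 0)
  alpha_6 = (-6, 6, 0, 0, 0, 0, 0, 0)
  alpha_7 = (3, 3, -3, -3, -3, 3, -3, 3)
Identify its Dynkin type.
Compute the Cartan integers a_ij = 2(alpha_i, alpha_j)/(alpha_j, alpha_j); the resulting 7x7 Cartan matrix is
[[2, 0, 0, 0, 0, -1, 0], [0, 2, 0, -1, 0, -1, 0], [0, 0, 2, -1, 0, 0, -1], [0, -1, -1, 2, -1, 0, 0], [0, 0, 0, -1, 2, 0, 0], [-1, -1, 0, 0, 0, 2, 0], [0, 0, -1, 0, 0, 0, 2]].
All simple roots have the same length, so the diagram is simply laced. The associated Dynkin diagram is a chain of 6 nodes with one extra node attached to the third node from one end (E_7), so the type is E_7.

E_7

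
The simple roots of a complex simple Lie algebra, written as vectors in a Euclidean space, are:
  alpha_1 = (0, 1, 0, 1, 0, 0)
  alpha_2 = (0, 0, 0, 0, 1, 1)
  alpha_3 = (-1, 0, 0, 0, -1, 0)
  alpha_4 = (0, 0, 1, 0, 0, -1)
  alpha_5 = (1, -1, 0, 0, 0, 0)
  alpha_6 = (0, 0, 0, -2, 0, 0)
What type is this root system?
C6

Compute the Cartan integers a_ij = 2(alpha_i, alpha_j)/(alpha_j, alpha_j); the resulting 6x6 Cartan matrix is
[[2, 0, 0, 0, -1, -1], [0, 2, -1, -1, 0, 0], [0, -1, 2, 0, -1, 0], [0, -1, 0, 2, 0, 0], [-1, 0, -1, 0, 2, 0], [-2, 0, 0, 0, 0, 2]].
The roots have two lengths (squared-length ratio 2:1); the short ones are alpha_{1,2,3,4,5}. The associated Dynkin diagram is a chain of 6 nodes with a double edge at one end; the terminal node there is the unique long simple root (C_6), so the type is C_6 (the algebra sp(12)).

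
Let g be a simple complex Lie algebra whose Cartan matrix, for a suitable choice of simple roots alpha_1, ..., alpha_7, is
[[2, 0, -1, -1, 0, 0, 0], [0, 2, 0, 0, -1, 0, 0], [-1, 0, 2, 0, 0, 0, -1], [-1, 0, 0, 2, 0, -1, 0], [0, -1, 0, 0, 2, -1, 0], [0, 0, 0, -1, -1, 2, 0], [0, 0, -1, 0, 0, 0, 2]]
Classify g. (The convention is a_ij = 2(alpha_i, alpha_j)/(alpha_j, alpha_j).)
The matrix has rank 7 with 2's on the diagonal. Reading the off-diagonal entries as Dynkin edges (a single edge where a_ij = a_ji = -1; a double or triple edge where a_ij * a_ji = 2 or 3), the diagram is a chain of 7 nodes with single edges (A_7). One simple-root ordering that puts it in standard form is (alpha_7, alpha_3, alpha_1, alpha_4, alpha_6, alpha_5, alpha_2). So the algebra is type A_7, i.e. sl(8).

type A_7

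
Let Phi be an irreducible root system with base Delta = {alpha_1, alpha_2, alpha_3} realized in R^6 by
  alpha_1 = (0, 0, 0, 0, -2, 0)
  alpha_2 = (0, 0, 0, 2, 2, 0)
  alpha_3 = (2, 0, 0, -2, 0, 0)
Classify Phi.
type B_3

Compute the Cartan integers a_ij = 2(alpha_i, alpha_j)/(alpha_j, alpha_j); the resulting 3x3 Cartan matrix is
[[2, -1, 0], [-2, 2, -1], [0, -1, 2]].
The roots have two lengths (squared-length ratio 2:1); the short ones are alpha_{1}. The associated Dynkin diagram is a chain of 3 nodes with a double edge at one end; the terminal node there is the unique short simple root (B_3), so the type is B_3 (the algebra so(7)).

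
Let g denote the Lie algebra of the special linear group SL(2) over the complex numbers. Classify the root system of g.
This is sl(2), which has dimension 2^2 - 1 = 3 and rank 2 - 1 = 1 (a Cartan subalgebra is the diagonal traceless matrices). In the classification of classical Lie algebras, the special linear algebra sl(n+1) has type A_n; here n = 1, so the Dynkin diagram is a chain of 1 nodes with single edges (A_1). Hence the type is A_1.

A_1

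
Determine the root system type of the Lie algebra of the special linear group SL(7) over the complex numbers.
This is sl(7), which has dimension 7^2 - 1 = 48 and rank 7 - 1 = 6 (a Cartan subalgebra is the diagonal traceless matrices). In the classification of classical Lie algebras, the special linear algebra sl(n+1) has type A_n; here n = 6, so the Dynkin diagram is a chain of 6 nodes with single edges (A_6). Hence the type is A_6.

type A_6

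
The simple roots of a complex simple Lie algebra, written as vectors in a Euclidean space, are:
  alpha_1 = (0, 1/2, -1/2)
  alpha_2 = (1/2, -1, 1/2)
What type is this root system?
Compute the Cartan integers a_ij = 2(alpha_i, alpha_j)/(alpha_j, alpha_j); the resulting 2x2 Cartan matrix is
[[2, -1], [-3, 2]].
The roots have two lengths (squared-length ratio 3:1); the short ones are alpha_{1}. The associated Dynkin diagram is two nodes joined by a triple edge (G_2), so the type is G_2.

G_2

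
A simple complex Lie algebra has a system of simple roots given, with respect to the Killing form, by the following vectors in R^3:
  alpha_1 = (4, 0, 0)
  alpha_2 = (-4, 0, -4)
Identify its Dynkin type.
B_2 (so(5))

Compute the Cartan integers a_ij = 2(alpha_i, alpha_j)/(alpha_j, alpha_j); the resulting 2x2 Cartan matrix is
[[2, -1], [-2, 2]].
The roots have two lengths (squared-length ratio 2:1); the short ones are alpha_{1}. The associated Dynkin diagram is a chain of 2 nodes with a double edge at one end; the terminal node there is the unique short simple root (B_2), so the type is B_2 (the algebra so(5)).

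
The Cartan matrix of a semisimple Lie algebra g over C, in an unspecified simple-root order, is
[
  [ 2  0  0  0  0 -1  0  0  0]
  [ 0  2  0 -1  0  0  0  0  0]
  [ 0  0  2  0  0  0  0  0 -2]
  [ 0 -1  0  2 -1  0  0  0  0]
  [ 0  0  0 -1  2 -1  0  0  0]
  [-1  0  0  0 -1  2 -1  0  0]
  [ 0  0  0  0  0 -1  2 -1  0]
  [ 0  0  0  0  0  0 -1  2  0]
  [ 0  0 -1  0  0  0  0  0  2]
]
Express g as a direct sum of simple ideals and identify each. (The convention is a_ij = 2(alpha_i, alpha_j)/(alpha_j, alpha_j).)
The diagram associated to this matrix has two connected components: the simple roots {alpha_3, alpha_9} form a chain of 2 nodes with a double edge at one end; the terminal node there is the unique short simple root (B_2), and {alpha_1, alpha_2, alpha_4, alpha_5, alpha_6, alpha_7, alpha_8} form a chain of 6 nodes with one extra node attached to the third node from one end (E_7). A semisimple Lie algebra decomposes uniquely as the direct sum of simple ideals, one per connected component of its Dynkin diagram, so g ≅ B_2 ⊕ E_7 (dimension 10 + 133 = 143).

B_2 (so(5)) + E_7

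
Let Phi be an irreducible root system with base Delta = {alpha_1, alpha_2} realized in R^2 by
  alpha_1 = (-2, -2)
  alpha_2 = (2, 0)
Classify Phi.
Compute the Cartan integers a_ij = 2(alpha_i, alpha_j)/(alpha_j, alpha_j); the resulting 2x2 Cartan matrix is
[[2, -2], [-1, 2]].
The roots have two lengths (squared-length ratio 2:1); the short ones are alpha_{2}. The associated Dynkin diagram is a chain of 2 nodes with a double edge at one end; the terminal node there is the unique short simple root (B_2), so the type is B_2 (the algebra so(5)).

type B_2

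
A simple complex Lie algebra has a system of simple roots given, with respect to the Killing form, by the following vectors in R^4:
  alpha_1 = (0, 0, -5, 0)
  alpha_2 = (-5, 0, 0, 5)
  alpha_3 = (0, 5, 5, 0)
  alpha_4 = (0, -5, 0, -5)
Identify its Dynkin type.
Compute the Cartan integers a_ij = 2(alpha_i, alpha_j)/(alpha_j, alpha_j); the resulting 4x4 Cartan matrix is
[[2, 0, -1, 0], [0, 2, 0, -1], [-2, 0, 2, -1], [0, -1, -1, 2]].
The roots have two lengths (squared-length ratio 2:1); the short ones are alpha_{1}. The associated Dynkin diagram is a chain of 4 nodes with a double edge at one end; the terminal node there is the unique short simple root (B_4), so the type is B_4 (the algebra so(9)).

B4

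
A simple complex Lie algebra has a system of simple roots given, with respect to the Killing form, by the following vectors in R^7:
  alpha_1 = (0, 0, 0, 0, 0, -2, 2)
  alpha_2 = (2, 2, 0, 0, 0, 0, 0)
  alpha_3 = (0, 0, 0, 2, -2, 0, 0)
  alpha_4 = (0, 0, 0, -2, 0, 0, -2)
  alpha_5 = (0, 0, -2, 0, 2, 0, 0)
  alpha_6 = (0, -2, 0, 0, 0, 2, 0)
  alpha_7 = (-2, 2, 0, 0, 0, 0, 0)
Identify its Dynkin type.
D7

Compute the Cartan integers a_ij = 2(alpha_i, alpha_j)/(alpha_j, alpha_j); the resulting 7x7 Cartan matrix is
[[2, 0, 0, -1, 0, -1, 0], [0, 2, 0, 0, 0, -1, 0], [0, 0, 2, -1, -1, 0, 0], [-1, 0, -1, 2, 0, 0, 0], [0, 0, -1, 0, 2, 0, 0], [-1, -1, 0, 0, 0, 2, -1], [0, 0, 0, 0, 0, -1, 2]].
All simple roots have the same length, so the diagram is simply laced. The associated Dynkin diagram is a chain of 5 nodes with a fork of two nodes at one end (D_7), so the type is D_7 (the algebra so(14)).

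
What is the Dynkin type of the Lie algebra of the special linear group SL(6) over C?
This is sl(6), which has dimension 6^2 - 1 = 35 and rank 6 - 1 = 5 (a Cartan subalgebra is the diagonal traceless matrices). In the classification of classical Lie algebras, the special linear algebra sl(n+1) has type A_n; here n = 5, so the Dynkin diagram is a chain of 5 nodes with single edges (A_5). Hence the type is A_5.

A_5 (sl(6))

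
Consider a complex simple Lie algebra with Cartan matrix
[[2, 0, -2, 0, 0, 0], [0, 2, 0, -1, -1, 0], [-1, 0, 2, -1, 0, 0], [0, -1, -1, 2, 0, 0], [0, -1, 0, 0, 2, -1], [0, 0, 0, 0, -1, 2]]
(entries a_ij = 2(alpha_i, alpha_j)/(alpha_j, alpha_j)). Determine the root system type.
type C_6

The matrix has rank 6 with 2's on the diagonal. Reading the off-diagonal entries as Dynkin edges (a single edge where a_ij = a_ji = -1; a double or triple edge where a_ij * a_ji = 2 or 3), the diagram is a chain of 6 nodes with a double edge at one end; the terminal node there is the unique long simple root (C_6). One simple-root ordering that puts it in standard form is (alpha_6, alpha_5, alpha_2, alpha_4, alpha_3, alpha_1). So the algebra is type C_6, i.e. sp(12).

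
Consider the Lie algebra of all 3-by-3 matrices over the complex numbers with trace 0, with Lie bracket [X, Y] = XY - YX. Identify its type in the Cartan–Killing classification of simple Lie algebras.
This is sl(3), which has dimension 3^2 - 1 = 8 and rank 3 - 1 = 2 (a Cartan subalgebra is the diagonal traceless matrices). In the classification of classical Lie algebras, the special linear algebra sl(n+1) has type A_n; here n = 2, so the Dynkin diagram is a chain of 2 nodes with single edges (A_2). Hence the type is A_2.

type A_2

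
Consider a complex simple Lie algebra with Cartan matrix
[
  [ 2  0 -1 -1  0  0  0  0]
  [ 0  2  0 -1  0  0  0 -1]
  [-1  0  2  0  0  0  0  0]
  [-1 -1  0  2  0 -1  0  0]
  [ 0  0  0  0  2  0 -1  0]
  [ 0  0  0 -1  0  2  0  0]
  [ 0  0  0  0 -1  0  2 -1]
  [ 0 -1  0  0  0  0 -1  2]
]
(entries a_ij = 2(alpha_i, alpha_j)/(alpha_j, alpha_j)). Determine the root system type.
E_8

The matrix has rank 8 with 2's on the diagonal. Reading the off-diagonal entries as Dynkin edges (a single edge where a_ij = a_ji = -1; a double or triple edge where a_ij * a_ji = 2 or 3), the diagram is a chain of 7 nodes with one extra node attached to the third node from one end (E_8). One simple-root ordering that puts it in standard form is (alpha_3, alpha_6, alpha_1, alpha_4, alpha_2, alpha_8, alpha_7, alpha_5). So the algebra is type E_8.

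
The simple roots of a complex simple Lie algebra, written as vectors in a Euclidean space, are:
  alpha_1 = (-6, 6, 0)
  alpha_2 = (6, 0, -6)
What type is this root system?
Compute the Cartan integers a_ij = 2(alpha_i, alpha_j)/(alpha_j, alpha_j); the resulting 2x2 Cartan matrix is
[[2, -1], [-1, 2]].
All simple roots have the same length, so the diagram is simply laced. The associated Dynkin diagram is a chain of 2 nodes with single edges (A_2), so the type is A_2 (the algebra sl(3)).

A_2 (sl(3))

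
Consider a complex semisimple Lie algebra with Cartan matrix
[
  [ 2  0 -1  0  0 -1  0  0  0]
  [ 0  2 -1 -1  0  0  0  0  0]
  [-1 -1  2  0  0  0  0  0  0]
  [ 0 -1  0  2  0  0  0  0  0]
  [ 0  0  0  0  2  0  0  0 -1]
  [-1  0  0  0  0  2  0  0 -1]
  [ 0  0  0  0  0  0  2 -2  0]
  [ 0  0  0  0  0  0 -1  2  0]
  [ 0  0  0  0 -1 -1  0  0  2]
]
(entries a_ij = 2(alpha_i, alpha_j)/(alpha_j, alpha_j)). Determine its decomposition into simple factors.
A7 + B2

The diagram associated to this matrix has two connected components: the simple roots {alpha_1, alpha_2, alpha_3, alpha_4, alpha_5, alpha_6, alpha_9} form a chain of 7 nodes with single edges (A_7), and {alpha_7, alpha_8} form a chain of 2 nodes with a double edge at one end; the terminal node there is the unique short simple root (B_2). A semisimple Lie algebra decomposes uniquely as the direct sum of simple ideals, one per connected component of its Dynkin diagram, so g ≅ A_7 ⊕ B_2 (dimension 63 + 10 = 73).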